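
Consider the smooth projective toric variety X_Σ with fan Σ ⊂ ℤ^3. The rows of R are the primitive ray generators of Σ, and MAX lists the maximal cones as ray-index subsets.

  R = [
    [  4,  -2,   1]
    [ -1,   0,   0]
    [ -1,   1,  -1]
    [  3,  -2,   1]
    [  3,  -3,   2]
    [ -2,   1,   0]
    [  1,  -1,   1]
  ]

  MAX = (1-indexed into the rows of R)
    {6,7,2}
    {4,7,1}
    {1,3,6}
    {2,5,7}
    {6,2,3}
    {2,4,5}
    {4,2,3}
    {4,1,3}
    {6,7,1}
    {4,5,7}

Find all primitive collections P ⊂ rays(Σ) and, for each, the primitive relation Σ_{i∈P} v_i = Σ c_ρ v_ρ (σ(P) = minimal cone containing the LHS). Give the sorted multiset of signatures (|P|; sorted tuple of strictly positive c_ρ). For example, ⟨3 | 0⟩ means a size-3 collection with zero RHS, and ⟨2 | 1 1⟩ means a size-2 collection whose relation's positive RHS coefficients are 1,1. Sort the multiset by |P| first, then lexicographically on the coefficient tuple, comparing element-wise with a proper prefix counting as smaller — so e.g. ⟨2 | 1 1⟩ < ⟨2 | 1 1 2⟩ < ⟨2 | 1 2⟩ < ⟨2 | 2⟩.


Δ(Σ) — 7 vertices, 7 min non-faces:

  P={3,7}:  v_{3} + v_{7} = 0  ⟹  sig = ⟨2 | 0⟩
  P={1,2}:  v_{1} + v_{2} = v_{4}  ⟹  sig = ⟨2 | 1⟩
  P={4,6}:  v_{4} + v_{6} = v_{7}  ⟹  sig = ⟨2 | 1⟩
  P={3,5}:  v_{3} + v_{5} = v_{2} + v_{4}  ⟹  sig = ⟨2 | 1 1⟩
  P={1,5}:  v_{1} + v_{5} = 2·v_{4} + v_{7}  ⟹  sig = ⟨2 | 1 2⟩
  P={5,6}:  v_{5} + v_{6} = v_{2} + 2·v_{7}  ⟹  sig = ⟨2 | 1 2⟩
  P={2,4,7}:  v_{2} + v_{4} + v_{7} = v_{5}  ⟹  sig = ⟨3 | 1⟩

Hence PRS(X_Σ) =
{ ⟨2 | 0⟩,  ⟨2 | 1⟩ ×2,  ⟨2 | 1 1⟩,  ⟨2 | 1 2⟩ ×2,  ⟨3 | 1⟩ }


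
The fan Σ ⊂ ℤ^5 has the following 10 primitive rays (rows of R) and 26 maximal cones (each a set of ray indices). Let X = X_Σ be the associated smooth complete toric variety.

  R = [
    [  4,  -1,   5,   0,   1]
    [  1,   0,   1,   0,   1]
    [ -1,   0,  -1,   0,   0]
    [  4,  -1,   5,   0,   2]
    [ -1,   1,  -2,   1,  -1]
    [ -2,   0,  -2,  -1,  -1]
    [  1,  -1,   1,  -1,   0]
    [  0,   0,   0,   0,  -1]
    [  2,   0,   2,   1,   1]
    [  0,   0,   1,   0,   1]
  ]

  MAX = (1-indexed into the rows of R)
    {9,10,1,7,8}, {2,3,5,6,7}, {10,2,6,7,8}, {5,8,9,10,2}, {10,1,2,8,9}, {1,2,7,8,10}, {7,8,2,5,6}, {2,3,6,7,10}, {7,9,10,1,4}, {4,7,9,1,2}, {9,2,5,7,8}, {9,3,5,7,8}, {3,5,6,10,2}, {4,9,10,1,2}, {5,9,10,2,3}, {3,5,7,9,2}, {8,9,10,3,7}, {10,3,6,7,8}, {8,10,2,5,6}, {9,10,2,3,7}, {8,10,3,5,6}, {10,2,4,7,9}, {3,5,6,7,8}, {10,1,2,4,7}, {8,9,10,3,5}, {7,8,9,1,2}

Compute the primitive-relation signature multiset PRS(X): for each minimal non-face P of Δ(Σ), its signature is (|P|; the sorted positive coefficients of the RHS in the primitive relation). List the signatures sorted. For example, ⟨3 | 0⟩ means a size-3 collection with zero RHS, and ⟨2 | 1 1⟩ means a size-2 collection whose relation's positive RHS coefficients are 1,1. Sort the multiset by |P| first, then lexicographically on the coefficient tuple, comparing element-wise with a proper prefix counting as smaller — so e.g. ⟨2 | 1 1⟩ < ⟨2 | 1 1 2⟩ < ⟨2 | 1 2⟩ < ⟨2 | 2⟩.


Primitive collections (12):

  {6,9}:  v_{6} + v_{9} = 0  →  sig = ⟨2 | 0⟩
  {4,8}:  v_{4} + v_{8} = v_{1}  →  sig = ⟨2 | 1⟩
  {3,4}:  v_{3} + v_{4} = v_{7} + v_{9} + v_{10}  →  sig = ⟨2 | 1 1 1⟩
  {4,5}:  v_{4} + v_{5} = v_{2} + v_{8} + v_{9}  →  sig = ⟨2 | 1 1 1⟩
  {1,3}:  v_{1} + v_{3} = v_{7} + v_{8} + v_{9} + v_{10}  →  sig = ⟨2 | 1 1 1 1⟩
  {4,6}:  v_{4} + v_{6} = v_{2} + v_{7} + v_{8} + v_{10}  →  sig = ⟨2 | 1 1 1 1⟩
  {1,6}:  v_{1} + v_{6} = v_{2} + v_{7} + 2·v_{8} + v_{10}  →  sig = ⟨2 | 1 1 1 2⟩
  {1,5}:  v_{1} + v_{5} = v_{2} + 2·v_{8} + v_{9}  →  sig = ⟨2 | 1 1 2⟩
  {2,3,8}:  v_{2} + v_{3} + v_{8} = 0  →  sig = ⟨3 | 0⟩
  {5,7,10}:  v_{5} + v_{7} + v_{10} = 0  →  sig = ⟨3 | 0⟩
  {2,7,8,9,10}:  v_{2} + v_{7} + v_{8} + v_{9} + v_{10} = v_{4}  →  sig = ⟨5 | 1⟩
  {1,2,7,9,10}:  v_{1} + v_{2} + v_{7} + v_{9} + v_{10} = 2·v_{4}  →  sig = ⟨5 | 2⟩

so the primitive-relation signature multiset is
[⟨2 | 0⟩, ⟨2 | 1⟩, ⟨2 | 1 1 1⟩, ⟨2 | 1 1 1⟩, ⟨2 | 1 1 1 1⟩, ⟨2 | 1 1 1 1⟩, ⟨2 | 1 1 1 2⟩, ⟨2 | 1 1 2⟩, ⟨3 | 0⟩, ⟨3 | 0⟩, ⟨5 | 1⟩, ⟨5 | 2⟩]


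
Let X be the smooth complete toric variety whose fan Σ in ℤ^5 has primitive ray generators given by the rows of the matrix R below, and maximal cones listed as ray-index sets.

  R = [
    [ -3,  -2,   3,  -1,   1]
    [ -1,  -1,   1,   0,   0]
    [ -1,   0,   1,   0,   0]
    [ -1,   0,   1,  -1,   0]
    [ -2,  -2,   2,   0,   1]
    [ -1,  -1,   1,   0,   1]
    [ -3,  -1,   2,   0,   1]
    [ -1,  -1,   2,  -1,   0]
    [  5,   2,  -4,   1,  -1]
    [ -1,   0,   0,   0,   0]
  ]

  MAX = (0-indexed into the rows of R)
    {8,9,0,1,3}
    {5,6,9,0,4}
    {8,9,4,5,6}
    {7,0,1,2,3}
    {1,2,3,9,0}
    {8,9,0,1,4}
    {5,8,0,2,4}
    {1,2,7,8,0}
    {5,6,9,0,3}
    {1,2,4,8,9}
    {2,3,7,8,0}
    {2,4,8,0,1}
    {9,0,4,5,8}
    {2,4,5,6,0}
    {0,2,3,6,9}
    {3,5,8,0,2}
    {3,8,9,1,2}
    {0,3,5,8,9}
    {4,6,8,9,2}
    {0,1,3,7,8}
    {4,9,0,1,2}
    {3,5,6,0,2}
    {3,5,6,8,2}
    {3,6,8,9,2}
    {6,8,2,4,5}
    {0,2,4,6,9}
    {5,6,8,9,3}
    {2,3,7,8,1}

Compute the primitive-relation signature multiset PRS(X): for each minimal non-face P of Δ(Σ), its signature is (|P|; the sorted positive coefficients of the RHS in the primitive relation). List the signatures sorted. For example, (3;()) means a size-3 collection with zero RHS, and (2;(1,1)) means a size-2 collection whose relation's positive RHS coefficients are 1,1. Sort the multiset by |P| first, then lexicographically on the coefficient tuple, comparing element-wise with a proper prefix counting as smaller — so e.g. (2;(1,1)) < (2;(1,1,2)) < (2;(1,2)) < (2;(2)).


Σ has 11 primitive collections:

  P={1,5}:  v_{1} + v_{5} = v_{4} ; sig = (2;(1))
  P={3,4}:  v_{3} + v_{4} = v_{0} ; sig = (2;(1))
  P={6,7}:  v_{6} + v_{7} = v_{0} + v_{2} ; sig = (2;(1,1))
  P={7,9}:  v_{7} + v_{9} = v_{1} + v_{3} ; sig = (2;(1,1))
  P={1,6}:  v_{1} + v_{6} = v_{2} + v_{4} + v_{9} ; sig = (2;(1,1,1))
  P={4,7}:  v_{4} + v_{7} = 2·v_{0} + v_{1} + v_{2} + v_{8} ; sig = (2;(1,1,1,2))
  P={5,7}:  v_{5} + v_{7} = 2·v_{0} + v_{2} + v_{8} ; sig = (2;(1,1,2))
  P={0,6,8}:  v_{0} + v_{6} + v_{8} = v_{5} ; sig = (3;(1))
  P={2,5,9}:  v_{2} + v_{5} + v_{9} = v_{6} ; sig = (3;(1))
  P={0,2,8,9}:  v_{0} + v_{2} + v_{8} + v_{9} = 0 ; sig = (4;())
  P={0,1,2,3,8}:  v_{0} + v_{1} + v_{2} + v_{3} + v_{8} = v_{7} ; sig = (5;(1))

Signatures (|P|; sorted positive RHS coefficients), sorted:
[(2;(1)), (2;(1)), (2;(1,1)), (2;(1,1)), (2;(1,1,1)), (2;(1,1,1,2)), (2;(1,1,2)), (3;(1)), (3;(1)), (4;()), (5;(1))]


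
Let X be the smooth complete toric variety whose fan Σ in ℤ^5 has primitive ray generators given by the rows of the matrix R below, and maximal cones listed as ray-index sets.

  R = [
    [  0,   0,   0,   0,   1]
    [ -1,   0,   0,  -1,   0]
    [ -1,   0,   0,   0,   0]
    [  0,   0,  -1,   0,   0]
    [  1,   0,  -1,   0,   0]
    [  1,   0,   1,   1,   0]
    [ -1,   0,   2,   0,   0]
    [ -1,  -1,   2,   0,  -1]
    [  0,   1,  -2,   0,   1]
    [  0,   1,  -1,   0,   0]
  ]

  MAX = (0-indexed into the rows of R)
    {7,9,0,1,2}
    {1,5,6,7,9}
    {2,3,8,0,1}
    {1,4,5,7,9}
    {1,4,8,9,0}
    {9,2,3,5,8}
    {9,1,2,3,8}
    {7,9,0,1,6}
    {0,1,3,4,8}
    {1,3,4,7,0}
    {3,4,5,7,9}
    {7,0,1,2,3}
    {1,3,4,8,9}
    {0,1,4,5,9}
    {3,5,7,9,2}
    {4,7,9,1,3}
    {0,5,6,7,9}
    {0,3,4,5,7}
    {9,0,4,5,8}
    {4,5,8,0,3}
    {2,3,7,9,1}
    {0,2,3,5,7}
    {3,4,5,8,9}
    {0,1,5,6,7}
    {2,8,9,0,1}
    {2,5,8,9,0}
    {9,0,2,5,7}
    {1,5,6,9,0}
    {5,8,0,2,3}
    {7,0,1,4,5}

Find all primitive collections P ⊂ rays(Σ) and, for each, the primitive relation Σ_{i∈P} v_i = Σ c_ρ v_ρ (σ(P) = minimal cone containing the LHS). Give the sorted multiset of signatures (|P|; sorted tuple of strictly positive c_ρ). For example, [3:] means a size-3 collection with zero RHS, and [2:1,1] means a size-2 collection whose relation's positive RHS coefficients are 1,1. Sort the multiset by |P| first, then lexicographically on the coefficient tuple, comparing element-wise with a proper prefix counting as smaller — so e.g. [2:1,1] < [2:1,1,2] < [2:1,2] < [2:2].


Δ(Σ) — 10 vertices, 12 min non-faces:

  • {2,4}:  v_{2} + v_{4} = v_{3}  so sig = [2:1]
  • {7,8}:  v_{7} + v_{8} = v_{2}  so sig = [2:1]
  • {4,6}:  v_{4} + v_{6} = v_{1} + v_{5}  so sig = [2:1,1]
  • {3,6}:  v_{3} + v_{6} = v_{0} + v_{7} + v_{9}  so sig = [2:1,1,1]
  • {6,8}:  v_{6} + v_{8} = 2·v_{0} + v_{7} + 2·v_{9}  so sig = [2:1,2,2]
  • {2,6}:  v_{2} + v_{6} = 2·v_{0} + 2·v_{7} + 2·v_{9}  so sig = [2:2,2,2]
  • {1,3,5}:  v_{1} + v_{3} + v_{5} = 0  so sig = [3:]
  • {0,3,9}:  v_{0} + v_{3} + v_{9} = v_{8}  so sig = [3:1]
  • {1,5,8}:  v_{1} + v_{5} + v_{8} = v_{0} + v_{9}  so sig = [3:1,1]
  • {1,2,5}:  v_{1} + v_{2} + v_{5} = v_{0} + v_{7} + v_{9}  so sig = [3:1,1,1]
  • {0,4,7,9}:  v_{0} + v_{4} + v_{7} + v_{9} = 0  so sig = [4:]
  • {0,1,5,7,9}:  v_{0} + v_{1} + v_{5} + v_{7} + v_{9} = v_{6}  so sig = [5:1]

Signatures (|P|; sorted positive RHS coefficients), sorted:
    |P|=2: 6 collections, coeffs (1), (1), (1,1), (1,1,1), (1,2,2), (2,2,2)
    |P|=3: 4 collections, coeffs (), (1), (1,1), (1,1,1)
    |P|=4: 1 collection, coeffs ()
    |P|=5: 1 collection, coeffs (1)


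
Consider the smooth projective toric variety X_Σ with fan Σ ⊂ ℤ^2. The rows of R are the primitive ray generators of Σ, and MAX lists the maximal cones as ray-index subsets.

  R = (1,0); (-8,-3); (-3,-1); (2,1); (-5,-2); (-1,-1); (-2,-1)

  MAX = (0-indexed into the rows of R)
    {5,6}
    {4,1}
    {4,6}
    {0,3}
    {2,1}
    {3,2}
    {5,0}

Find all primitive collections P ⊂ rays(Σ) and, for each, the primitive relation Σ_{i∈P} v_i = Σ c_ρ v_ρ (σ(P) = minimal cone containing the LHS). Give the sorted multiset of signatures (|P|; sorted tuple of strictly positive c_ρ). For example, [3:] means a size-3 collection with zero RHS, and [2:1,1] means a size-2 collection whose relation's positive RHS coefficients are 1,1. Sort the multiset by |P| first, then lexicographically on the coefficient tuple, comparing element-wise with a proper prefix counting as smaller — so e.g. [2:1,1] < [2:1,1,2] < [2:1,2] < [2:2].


Σ has 14 primitive collections:

  {3,6}:  v_{3} + v_{6} = 0  ⇒ sig = [2:]
  {0,2}:  v_{0} + v_{2} = v_{6}  ⇒ sig = [2:1]
  {0,6}:  v_{0} + v_{6} = v_{5}  ⇒ sig = [2:1]
  {2,4}:  v_{2} + v_{4} = v_{1}  ⇒ sig = [2:1]
  {2,6}:  v_{2} + v_{6} = v_{4}  ⇒ sig = [2:1]
  {3,4}:  v_{3} + v_{4} = v_{2}  ⇒ sig = [2:1]
  {3,5}:  v_{3} + v_{5} = v_{0}  ⇒ sig = [2:1]
  {0,1}:  v_{0} + v_{1} = v_{4} + v_{6}  ⇒ sig = [2:1,1]
  {1,5}:  v_{1} + v_{5} = v_{4} + 2·v_{6}  ⇒ sig = [2:1,2]
  {0,4}:  v_{0} + v_{4} = 2·v_{6}  ⇒ sig = [2:2]
  {1,3}:  v_{1} + v_{3} = 2·v_{2}  ⇒ sig = [2:2]
  {1,6}:  v_{1} + v_{6} = 2·v_{4}  ⇒ sig = [2:2]
  {2,5}:  v_{2} + v_{5} = 2·v_{6}  ⇒ sig = [2:2]
  {4,5}:  v_{4} + v_{5} = 3·v_{6}  ⇒ sig = [2:3]

Signatures (|P|; sorted positive RHS coefficients), sorted:
[[2:], [2:1], [2:1], [2:1], [2:1], [2:1], [2:1], [2:1,1], [2:1,2], [2:2], [2:2], [2:2], [2:2], [2:3]]


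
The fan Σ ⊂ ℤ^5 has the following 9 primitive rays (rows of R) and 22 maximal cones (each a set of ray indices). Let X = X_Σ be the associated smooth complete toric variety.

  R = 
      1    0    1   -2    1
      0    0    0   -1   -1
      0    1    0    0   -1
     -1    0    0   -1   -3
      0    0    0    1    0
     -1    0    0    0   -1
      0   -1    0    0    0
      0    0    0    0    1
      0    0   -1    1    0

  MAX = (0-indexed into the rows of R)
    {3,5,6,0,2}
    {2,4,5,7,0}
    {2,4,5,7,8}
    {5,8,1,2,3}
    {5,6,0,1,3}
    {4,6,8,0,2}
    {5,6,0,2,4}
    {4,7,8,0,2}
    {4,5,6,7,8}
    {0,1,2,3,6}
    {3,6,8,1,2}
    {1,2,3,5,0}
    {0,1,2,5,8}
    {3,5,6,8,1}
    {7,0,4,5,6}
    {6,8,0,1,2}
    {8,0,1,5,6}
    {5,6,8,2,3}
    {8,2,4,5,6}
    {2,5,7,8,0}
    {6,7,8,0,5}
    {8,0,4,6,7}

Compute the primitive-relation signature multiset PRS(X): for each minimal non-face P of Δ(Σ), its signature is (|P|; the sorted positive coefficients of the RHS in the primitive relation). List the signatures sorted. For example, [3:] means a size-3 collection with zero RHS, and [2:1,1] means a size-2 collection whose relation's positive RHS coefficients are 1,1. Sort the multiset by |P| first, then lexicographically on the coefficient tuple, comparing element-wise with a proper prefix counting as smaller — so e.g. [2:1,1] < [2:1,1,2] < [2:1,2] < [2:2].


Σ has 9 primitive collections:

  P={1,4}:  v_{1} + v_{4} = v_{2} + v_{6} ; sig = [2:1,1]
  P={3,7}:  v_{3} + v_{7} = v_{1} + v_{5} ; sig = [2:1,1]
  P={1,7}:  v_{1} + v_{7} = v_{0} + v_{5} + v_{8} ; sig = [2:1,1,1]
  P={3,4}:  v_{3} + v_{4} = 2·v_{2} + v_{5} + 2·v_{6} ; sig = [2:1,2,2]
  P={2,6,7}:  v_{2} + v_{6} + v_{7} = 0 ; sig = [3:]
  P={0,3,8}:  v_{0} + v_{3} + v_{8} = 2·v_{1} ; sig = [3:2]
  P={0,4,5,8}:  v_{0} + v_{4} + v_{5} + v_{8} = 0 ; sig = [4:]
  P={1,2,5,6}:  v_{1} + v_{2} + v_{5} + v_{6} = v_{3} ; sig = [4:1]
  P={0,2,5,6,8}:  v_{0} + v_{2} + v_{5} + v_{6} + v_{8} = v_{1} ; sig = [5:1]

Hence PRS(X_Σ) =
{ [2:1,1] ×2,  [2:1,1,1],  [2:1,2,2],  [3:],  [3:2],  [4:],  [4:1],  [5:1] }


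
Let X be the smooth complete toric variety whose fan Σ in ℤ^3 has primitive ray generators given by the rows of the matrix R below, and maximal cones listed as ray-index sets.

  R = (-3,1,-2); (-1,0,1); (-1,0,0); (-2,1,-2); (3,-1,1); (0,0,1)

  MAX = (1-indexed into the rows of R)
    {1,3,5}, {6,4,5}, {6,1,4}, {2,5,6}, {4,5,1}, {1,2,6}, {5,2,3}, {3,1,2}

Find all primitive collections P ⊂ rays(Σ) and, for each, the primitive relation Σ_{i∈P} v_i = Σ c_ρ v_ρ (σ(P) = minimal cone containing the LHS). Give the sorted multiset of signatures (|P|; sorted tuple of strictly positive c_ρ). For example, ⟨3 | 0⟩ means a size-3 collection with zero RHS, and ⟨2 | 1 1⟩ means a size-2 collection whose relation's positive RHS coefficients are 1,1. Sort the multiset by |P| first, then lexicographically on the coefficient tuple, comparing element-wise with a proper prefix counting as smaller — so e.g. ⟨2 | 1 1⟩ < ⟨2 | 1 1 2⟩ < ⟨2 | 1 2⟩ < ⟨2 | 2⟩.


5 minimal non-faces of Δ(Σ) (on 6 rays):

  P = {3,4}:  v_{3} + v_{4} = v_{1}  so sig = ⟨2 | 1⟩
  P = {3,6}:  v_{3} + v_{6} = v_{2}  so sig = ⟨2 | 1⟩
  P = {2,4}:  v_{2} + v_{4} = v_{1} + v_{6}  so sig = ⟨2 | 1 1⟩
  P = {1,5,6}:  v_{1} + v_{5} + v_{6} = 0  so sig = ⟨3 | 0⟩
  P = {1,2,5}:  v_{1} + v_{2} + v_{5} = v_{3}  so sig = ⟨3 | 1⟩

Hence PRS(X_Σ) =
    |P|=2: 3 collections, coeffs (1), (1), (1,1)
    |P|=3: 2 collections, coeffs (), (1)


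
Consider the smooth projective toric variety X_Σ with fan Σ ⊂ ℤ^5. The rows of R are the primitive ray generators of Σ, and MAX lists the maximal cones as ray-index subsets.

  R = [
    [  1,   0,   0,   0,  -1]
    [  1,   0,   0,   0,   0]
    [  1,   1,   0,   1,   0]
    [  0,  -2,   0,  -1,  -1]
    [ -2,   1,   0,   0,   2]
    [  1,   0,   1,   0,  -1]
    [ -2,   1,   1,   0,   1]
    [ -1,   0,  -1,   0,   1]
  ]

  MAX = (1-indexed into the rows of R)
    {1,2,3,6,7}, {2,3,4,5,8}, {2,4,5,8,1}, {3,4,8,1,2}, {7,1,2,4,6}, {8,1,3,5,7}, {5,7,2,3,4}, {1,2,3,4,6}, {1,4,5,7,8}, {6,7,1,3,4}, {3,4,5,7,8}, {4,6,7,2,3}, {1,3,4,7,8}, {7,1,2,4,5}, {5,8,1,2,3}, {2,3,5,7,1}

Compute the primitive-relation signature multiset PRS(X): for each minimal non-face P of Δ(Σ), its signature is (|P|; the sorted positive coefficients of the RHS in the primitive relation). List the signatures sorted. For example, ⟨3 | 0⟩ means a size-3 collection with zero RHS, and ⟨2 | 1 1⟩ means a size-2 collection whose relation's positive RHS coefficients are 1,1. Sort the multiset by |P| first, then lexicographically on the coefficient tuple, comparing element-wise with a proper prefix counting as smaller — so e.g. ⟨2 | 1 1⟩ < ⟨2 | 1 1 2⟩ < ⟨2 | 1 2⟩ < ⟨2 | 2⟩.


5 collections generate NE(X_Σ); each relation:

  P={6,8}:  v_{6} + v_{8} = 0  ⇒ sig = ⟨2 | 0⟩
  P={5,6}:  v_{5} + v_{6} = v_{2} + v_{7}  ⇒ sig = ⟨2 | 1 1⟩
  P={2,7,8}:  v_{2} + v_{7} + v_{8} = v_{5}  ⇒ sig = ⟨3 | 1⟩
  P={1,3,4,5}:  v_{1} + v_{3} + v_{4} + v_{5} = 0  ⇒ sig = ⟨4 | 0⟩
  P={1,2,3,4,7}:  v_{1} + v_{2} + v_{3} + v_{4} + v_{7} = v_{6}  ⇒ sig = ⟨5 | 1⟩

Signatures (|P|; sorted positive RHS coefficients), sorted:
[⟨2 | 0⟩, ⟨2 | 1 1⟩, ⟨3 | 1⟩, ⟨4 | 0⟩, ⟨5 | 1⟩]


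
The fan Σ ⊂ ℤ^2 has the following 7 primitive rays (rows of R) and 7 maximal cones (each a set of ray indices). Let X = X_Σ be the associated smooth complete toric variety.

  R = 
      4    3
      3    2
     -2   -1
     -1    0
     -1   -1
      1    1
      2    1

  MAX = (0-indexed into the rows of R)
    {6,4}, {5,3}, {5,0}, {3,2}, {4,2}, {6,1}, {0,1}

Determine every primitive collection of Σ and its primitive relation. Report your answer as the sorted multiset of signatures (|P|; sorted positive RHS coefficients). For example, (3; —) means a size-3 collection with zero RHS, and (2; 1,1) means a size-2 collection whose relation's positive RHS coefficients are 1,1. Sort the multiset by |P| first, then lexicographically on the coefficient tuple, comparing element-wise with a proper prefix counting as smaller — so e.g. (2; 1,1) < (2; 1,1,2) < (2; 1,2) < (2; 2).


Σ has 14 primitive collections:

  P={2,6}:  v_{2} + v_{6} = 0  ⇒ sig = (2; —)
  P={4,5}:  v_{4} + v_{5} = 0  ⇒ sig = (2; —)
  P={0,4}:  v_{0} + v_{4} = v_{1}  ⇒ sig = (2; 1)
  P={1,2}:  v_{1} + v_{2} = v_{5}  ⇒ sig = (2; 1)
  P={1,4}:  v_{1} + v_{4} = v_{6}  ⇒ sig = (2; 1)
  P={1,5}:  v_{1} + v_{5} = v_{0}  ⇒ sig = (2; 1)
  P={2,5}:  v_{2} + v_{5} = v_{3}  ⇒ sig = (2; 1)
  P={3,4}:  v_{3} + v_{4} = v_{2}  ⇒ sig = (2; 1)
  P={3,6}:  v_{3} + v_{6} = v_{5}  ⇒ sig = (2; 1)
  P={5,6}:  v_{5} + v_{6} = v_{1}  ⇒ sig = (2; 1)
  P={0,2}:  v_{0} + v_{2} = 2·v_{5}  ⇒ sig = (2; 2)
  P={0,6}:  v_{0} + v_{6} = 2·v_{1}  ⇒ sig = (2; 2)
  P={1,3}:  v_{1} + v_{3} = 2·v_{5}  ⇒ sig = (2; 2)
  P={0,3}:  v_{0} + v_{3} = 3·v_{5}  ⇒ sig = (2; 3)

so the primitive-relation signature multiset is
{ (2; —) ×2,  (2; 1) ×8,  (2; 2) ×3,  (2; 3) }


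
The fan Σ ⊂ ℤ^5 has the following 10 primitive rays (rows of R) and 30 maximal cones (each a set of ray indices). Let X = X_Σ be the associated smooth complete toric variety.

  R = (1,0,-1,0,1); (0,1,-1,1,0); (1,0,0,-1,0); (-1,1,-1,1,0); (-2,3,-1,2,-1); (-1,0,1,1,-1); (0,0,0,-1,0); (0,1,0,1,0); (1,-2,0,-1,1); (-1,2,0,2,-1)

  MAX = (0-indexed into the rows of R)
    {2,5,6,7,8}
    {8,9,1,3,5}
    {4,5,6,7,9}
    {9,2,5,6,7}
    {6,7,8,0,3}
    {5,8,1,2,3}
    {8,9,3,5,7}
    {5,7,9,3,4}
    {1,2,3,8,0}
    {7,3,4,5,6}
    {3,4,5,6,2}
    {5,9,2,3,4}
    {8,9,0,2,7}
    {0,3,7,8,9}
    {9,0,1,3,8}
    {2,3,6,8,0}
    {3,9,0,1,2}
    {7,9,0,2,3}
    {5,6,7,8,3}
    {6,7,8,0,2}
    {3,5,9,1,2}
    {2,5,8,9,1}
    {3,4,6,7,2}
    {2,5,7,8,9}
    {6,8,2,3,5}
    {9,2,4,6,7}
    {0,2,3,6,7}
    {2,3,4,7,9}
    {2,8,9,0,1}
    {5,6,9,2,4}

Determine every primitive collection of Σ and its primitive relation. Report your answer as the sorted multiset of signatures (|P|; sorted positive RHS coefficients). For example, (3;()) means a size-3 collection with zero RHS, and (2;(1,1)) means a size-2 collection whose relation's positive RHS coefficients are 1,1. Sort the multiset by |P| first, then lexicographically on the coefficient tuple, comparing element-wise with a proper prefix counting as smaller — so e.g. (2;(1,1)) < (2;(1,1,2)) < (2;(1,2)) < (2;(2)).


Primitive collections (13):

  {4,8}:  v_{4} + v_{8} = v_{3}  →  sig = (2;(1))
  {0,5}:  v_{0} + v_{5} = v_{8} + v_{9}  →  sig = (2;(1,1))
  {1,6}:  v_{1} + v_{6} = v_{2} + v_{3}  →  sig = (2;(1,1))
  {1,7}:  v_{1} + v_{7} = v_{0} + v_{9}  →  sig = (2;(1,1))
  {0,4}:  v_{0} + v_{4} = v_{2} + 2·v_{3} + v_{7}  →  sig = (2;(1,1,2))
  {1,4}:  v_{1} + v_{4} = v_{2} + 2·v_{3} + v_{9}  →  sig = (2;(1,1,2))
  {6,8,9}:  v_{6} + v_{8} + v_{9} = 0  →  sig = (3;())
  {3,6,9}:  v_{3} + v_{6} + v_{9} = v_{4}  →  sig = (3;(1))
  {0,6,9}:  v_{0} + v_{6} + v_{9} = v_{2} + v_{3} + v_{7}  →  sig = (3;(1,1,1))
  {2,3,5,7}:  v_{2} + v_{3} + v_{5} + v_{7} = v_{9}  →  sig = (4;(1))
  {2,3,7,8}:  v_{2} + v_{3} + v_{7} + v_{8} = v_{0}  →  sig = (4;(1))
  {2,3,8,9}:  v_{2} + v_{3} + v_{8} + v_{9} = v_{1}  →  sig = (4;(1))
  {2,4,5,7}:  v_{2} + v_{4} + v_{5} + v_{7} = v_{6} + 2·v_{9}  →  sig = (4;(1,2))

Signatures (|P|; sorted positive RHS coefficients), sorted:
    (2;(1))
    (2;(1,1))
    (2;(1,1))
    (2;(1,1))
    (2;(1,1,2))
    (2;(1,1,2))
    (3;())
    (3;(1))
    (3;(1,1,1))
    (4;(1))
    (4;(1))
    (4;(1))
    (4;(1,2))


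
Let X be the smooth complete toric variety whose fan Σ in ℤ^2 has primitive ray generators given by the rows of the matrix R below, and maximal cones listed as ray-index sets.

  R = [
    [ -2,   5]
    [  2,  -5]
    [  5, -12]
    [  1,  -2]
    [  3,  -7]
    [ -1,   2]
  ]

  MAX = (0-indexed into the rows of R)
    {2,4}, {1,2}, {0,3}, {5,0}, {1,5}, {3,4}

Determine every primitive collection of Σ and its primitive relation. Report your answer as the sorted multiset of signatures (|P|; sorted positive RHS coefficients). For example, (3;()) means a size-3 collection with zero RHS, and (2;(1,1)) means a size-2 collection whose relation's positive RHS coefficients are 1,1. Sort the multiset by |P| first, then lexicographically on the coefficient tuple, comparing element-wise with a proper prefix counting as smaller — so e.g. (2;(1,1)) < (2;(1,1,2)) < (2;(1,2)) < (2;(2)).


Σ has 9 primitive collections:

  P = {0,1}:  v_{0} + v_{1} = 0 — sig = (2;())
  P = {3,5}:  v_{3} + v_{5} = 0 — sig = (2;())
  P = {0,2}:  v_{0} + v_{2} = v_{4} — sig = (2;(1))
  P = {0,4}:  v_{0} + v_{4} = v_{3} — sig = (2;(1))
  P = {1,3}:  v_{1} + v_{3} = v_{4} — sig = (2;(1))
  P = {1,4}:  v_{1} + v_{4} = v_{2} — sig = (2;(1))
  P = {4,5}:  v_{4} + v_{5} = v_{1} — sig = (2;(1))
  P = {2,3}:  v_{2} + v_{3} = 2·v_{4} — sig = (2;(2))
  P = {2,5}:  v_{2} + v_{5} = 2·v_{1} — sig = (2;(2))

so the primitive-relation signature multiset is
{ (2;()) ×2,  (2;(1)) ×5,  (2;(2)) ×2 }


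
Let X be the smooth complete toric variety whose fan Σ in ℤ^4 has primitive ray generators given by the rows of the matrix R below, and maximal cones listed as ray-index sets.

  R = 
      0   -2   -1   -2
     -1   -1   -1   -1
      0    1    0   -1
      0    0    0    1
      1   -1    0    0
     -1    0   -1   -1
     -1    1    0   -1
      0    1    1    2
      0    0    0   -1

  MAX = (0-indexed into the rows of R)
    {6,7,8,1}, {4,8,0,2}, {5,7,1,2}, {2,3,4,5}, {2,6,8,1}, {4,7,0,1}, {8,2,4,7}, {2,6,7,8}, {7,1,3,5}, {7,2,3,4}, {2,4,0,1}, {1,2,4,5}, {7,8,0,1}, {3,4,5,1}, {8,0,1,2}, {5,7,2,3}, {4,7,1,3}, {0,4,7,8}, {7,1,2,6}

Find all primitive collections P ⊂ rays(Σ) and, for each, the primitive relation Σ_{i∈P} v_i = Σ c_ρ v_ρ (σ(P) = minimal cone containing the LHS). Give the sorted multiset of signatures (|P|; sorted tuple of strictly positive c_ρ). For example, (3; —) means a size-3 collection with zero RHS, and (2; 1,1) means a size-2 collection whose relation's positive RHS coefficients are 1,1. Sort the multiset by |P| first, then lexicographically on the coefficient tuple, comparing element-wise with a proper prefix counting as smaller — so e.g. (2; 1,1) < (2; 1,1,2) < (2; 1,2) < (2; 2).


14 minimal non-faces of Δ(Σ) (on 9 rays):

  P={3,8}:  v_{3} + v_{8} = 0  ⟹  sig = (2; —)
  P={4,6}:  v_{4} + v_{6} = v_{8}  ⟹  sig = (2; 1)
  P={0,3}:  v_{0} + v_{3} = v_{1} + v_{4}  ⟹  sig = (2; 1,1)
  P={5,8}:  v_{5} + v_{8} = v_{1} + v_{2}  ⟹  sig = (2; 1,1)
  P={3,6}:  v_{3} + v_{6} = v_{1} + v_{2} + v_{7}  ⟹  sig = (2; 1,1,1)
  P={0,5}:  v_{0} + v_{5} = 2·v_{1} + v_{2} + v_{4}  ⟹  sig = (2; 1,1,2)
  P={0,6}:  v_{0} + v_{6} = v_{1} + 2·v_{8}  ⟹  sig = (2; 1,2)
  P={5,6}:  v_{5} + v_{6} = 2·v_{1} + 2·v_{2} + v_{7}  ⟹  sig = (2; 1,2,2)
  P={0,2,7}:  v_{0} + v_{2} + v_{7} = v_{8}  ⟹  sig = (3; 1)
  P={1,2,3}:  v_{1} + v_{2} + v_{3} = v_{5}  ⟹  sig = (3; 1)
  P={1,4,8}:  v_{1} + v_{4} + v_{8} = v_{0}  ⟹  sig = (3; 1)
  P={4,5,7}:  v_{4} + v_{5} + v_{7} = v_{3}  ⟹  sig = (3; 1)
  P={1,2,4,7}:  v_{1} + v_{2} + v_{4} + v_{7} = 0  ⟹  sig = (4; —)
  P={1,2,7,8}:  v_{1} + v_{2} + v_{7} + v_{8} = v_{6}  ⟹  sig = (4; 1)

so the primitive-relation signature multiset is
[(2; —), (2; 1), (2; 1,1), (2; 1,1), (2; 1,1,1), (2; 1,1,2), (2; 1,2), (2; 1,2,2), (3; 1), (3; 1), (3; 1), (3; 1), (4; —), (4; 1)]


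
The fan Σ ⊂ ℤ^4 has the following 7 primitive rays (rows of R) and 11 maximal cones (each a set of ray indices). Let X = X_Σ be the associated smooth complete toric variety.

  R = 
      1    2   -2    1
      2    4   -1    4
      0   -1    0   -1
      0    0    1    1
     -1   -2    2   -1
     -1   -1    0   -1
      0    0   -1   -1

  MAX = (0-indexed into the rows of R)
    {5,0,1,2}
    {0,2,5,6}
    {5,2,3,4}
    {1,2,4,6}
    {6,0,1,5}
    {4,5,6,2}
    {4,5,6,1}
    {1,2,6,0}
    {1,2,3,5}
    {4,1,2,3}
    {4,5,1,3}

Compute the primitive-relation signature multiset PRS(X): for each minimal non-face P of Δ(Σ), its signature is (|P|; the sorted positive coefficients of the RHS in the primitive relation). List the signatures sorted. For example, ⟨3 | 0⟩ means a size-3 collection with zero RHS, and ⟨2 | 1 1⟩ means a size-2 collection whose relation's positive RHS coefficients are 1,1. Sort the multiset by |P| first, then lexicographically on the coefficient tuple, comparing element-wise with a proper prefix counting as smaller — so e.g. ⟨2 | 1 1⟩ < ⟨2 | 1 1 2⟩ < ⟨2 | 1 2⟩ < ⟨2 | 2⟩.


Primitive collections (5):

  P={0,4}:  v_{0} + v_{4} = 0  →  sig = ⟨2 | 0⟩
  P={3,6}:  v_{3} + v_{6} = 0  →  sig = ⟨2 | 0⟩
  P={0,3}:  v_{0} + v_{3} = v_{1} + v_{2} + v_{5}  →  sig = ⟨2 | 1 1 1⟩
  P={1,2,4,5}:  v_{1} + v_{2} + v_{4} + v_{5} = v_{3}  →  sig = ⟨4 | 1⟩
  P={1,2,5,6}:  v_{1} + v_{2} + v_{5} + v_{6} = v_{0}  →  sig = ⟨4 | 1⟩

so the primitive-relation signature multiset is
{ ⟨2 | 0⟩ ×2,  ⟨2 | 1 1 1⟩,  ⟨4 | 1⟩ ×2 }


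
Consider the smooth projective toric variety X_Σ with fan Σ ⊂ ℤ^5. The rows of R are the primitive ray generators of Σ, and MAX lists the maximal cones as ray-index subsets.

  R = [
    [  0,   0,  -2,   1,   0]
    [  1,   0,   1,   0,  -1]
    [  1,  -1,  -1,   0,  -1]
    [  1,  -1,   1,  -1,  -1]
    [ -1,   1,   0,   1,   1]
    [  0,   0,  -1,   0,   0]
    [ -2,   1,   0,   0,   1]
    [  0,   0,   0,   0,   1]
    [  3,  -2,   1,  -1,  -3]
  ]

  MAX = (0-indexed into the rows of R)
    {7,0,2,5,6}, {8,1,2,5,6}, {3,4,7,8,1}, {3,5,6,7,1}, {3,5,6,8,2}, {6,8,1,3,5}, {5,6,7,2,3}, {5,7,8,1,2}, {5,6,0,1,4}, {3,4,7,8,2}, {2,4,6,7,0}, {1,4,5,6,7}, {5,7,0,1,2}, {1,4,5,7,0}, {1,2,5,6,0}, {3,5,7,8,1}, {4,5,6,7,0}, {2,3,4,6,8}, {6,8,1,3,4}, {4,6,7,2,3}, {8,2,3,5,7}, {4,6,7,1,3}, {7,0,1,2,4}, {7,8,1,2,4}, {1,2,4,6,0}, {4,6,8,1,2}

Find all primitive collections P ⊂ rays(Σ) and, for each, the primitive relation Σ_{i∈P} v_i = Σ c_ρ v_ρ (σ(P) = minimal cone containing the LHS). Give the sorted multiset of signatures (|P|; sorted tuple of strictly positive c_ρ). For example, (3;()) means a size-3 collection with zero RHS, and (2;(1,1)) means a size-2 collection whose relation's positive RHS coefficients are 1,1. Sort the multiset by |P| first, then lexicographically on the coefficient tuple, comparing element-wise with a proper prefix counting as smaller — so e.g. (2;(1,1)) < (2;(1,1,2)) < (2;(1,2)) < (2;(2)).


The 9 primitive collections of Σ (r=9, n=5):

  • {0,3}:  v_{0} + v_{3} = v_{2}  ⟹  sig = (2;(1))
  • {0,8}:  v_{0} + v_{8} = v_{1} + 2·v_{2}  ⟹  sig = (2;(1,2))
  • {3,4,5}:  v_{3} + v_{4} + v_{5} = 0  ⟹  sig = (3;())
  • {1,2,3}:  v_{1} + v_{2} + v_{3} = v_{8}  ⟹  sig = (3;(1))
  • {2,4,5}:  v_{2} + v_{4} + v_{5} = v_{0}  ⟹  sig = (3;(1))
  • {6,7,8}:  v_{6} + v_{7} + v_{8} = v_{3}  ⟹  sig = (3;(1))
  • {4,5,8}:  v_{4} + v_{5} + v_{8} = v_{1} + v_{2}  ⟹  sig = (3;(1,1))
  • {1,2,6,7}:  v_{1} + v_{2} + v_{6} + v_{7} = 0  ⟹  sig = (4;())
  • {0,1,6,7}:  v_{0} + v_{1} + v_{6} + v_{7} = v_{4} + v_{5}  ⟹  sig = (4;(1,1))

Hence PRS(X_Σ) =
    |P|=2: 2 collections, coeffs (1), (1,2)
    |P|=3: 5 collections, coeffs (), (1), (1), (1), (1,1)
    |P|=4: 2 collections, coeffs (), (1,1)


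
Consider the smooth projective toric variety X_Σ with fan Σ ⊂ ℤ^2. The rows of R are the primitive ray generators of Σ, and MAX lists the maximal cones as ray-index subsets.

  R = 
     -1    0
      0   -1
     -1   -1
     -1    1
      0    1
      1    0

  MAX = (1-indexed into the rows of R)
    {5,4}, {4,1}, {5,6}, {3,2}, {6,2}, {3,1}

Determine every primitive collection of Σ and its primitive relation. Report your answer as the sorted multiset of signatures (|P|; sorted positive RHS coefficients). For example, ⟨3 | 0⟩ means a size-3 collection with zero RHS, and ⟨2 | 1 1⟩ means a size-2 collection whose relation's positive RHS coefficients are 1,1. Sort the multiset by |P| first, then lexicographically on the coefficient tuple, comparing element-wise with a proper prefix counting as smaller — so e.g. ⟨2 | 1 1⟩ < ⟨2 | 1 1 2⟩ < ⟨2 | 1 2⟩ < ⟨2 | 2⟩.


Primitive collections (9):

  P={1,6}:  v_{1} + v_{6} = 0  ⇒ sig = ⟨2 | 0⟩
  P={2,5}:  v_{2} + v_{5} = 0  ⇒ sig = ⟨2 | 0⟩
  P={1,2}:  v_{1} + v_{2} = v_{3}  ⇒ sig = ⟨2 | 1⟩
  P={1,5}:  v_{1} + v_{5} = v_{4}  ⇒ sig = ⟨2 | 1⟩
  P={2,4}:  v_{2} + v_{4} = v_{1}  ⇒ sig = ⟨2 | 1⟩
  P={3,5}:  v_{3} + v_{5} = v_{1}  ⇒ sig = ⟨2 | 1⟩
  P={3,6}:  v_{3} + v_{6} = v_{2}  ⇒ sig = ⟨2 | 1⟩
  P={4,6}:  v_{4} + v_{6} = v_{5}  ⇒ sig = ⟨2 | 1⟩
  P={3,4}:  v_{3} + v_{4} = 2·v_{1}  ⇒ sig = ⟨2 | 2⟩

Hence PRS(X_Σ) =
    |P|=2: 9 collections, coeffs (), (), (1), (1), (1), (1), (1), (1), (2)


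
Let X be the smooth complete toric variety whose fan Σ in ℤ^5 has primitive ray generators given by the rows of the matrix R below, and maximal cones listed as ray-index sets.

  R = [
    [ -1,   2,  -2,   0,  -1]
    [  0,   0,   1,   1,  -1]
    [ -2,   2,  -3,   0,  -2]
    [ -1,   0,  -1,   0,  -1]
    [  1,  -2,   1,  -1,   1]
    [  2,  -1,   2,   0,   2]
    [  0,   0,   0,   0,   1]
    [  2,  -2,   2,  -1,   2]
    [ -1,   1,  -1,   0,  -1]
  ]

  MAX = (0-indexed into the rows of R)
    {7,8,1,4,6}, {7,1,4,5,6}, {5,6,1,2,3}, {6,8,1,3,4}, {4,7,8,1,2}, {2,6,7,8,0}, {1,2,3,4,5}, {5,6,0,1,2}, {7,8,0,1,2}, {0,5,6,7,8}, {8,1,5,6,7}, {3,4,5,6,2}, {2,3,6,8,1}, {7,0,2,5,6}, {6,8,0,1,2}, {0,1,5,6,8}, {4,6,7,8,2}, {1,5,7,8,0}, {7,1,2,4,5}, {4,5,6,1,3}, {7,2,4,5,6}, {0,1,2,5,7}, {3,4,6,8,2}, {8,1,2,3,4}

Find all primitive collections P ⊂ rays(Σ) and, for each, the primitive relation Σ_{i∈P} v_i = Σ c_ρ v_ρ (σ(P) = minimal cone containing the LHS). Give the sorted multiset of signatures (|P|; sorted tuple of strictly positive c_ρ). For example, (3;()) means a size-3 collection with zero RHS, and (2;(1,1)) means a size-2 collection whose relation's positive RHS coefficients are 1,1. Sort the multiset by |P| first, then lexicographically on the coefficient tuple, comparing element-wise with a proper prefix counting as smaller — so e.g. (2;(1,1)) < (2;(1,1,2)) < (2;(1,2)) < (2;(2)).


|primitive collections| = 9. Relations:

  • {0,3}:  v_{0} + v_{3} = v_{2}  so sig = (2;(1))
  • {3,7}:  v_{3} + v_{7} = v_{4}  so sig = (2;(1))
  • {0,4}:  v_{0} + v_{4} = v_{2} + v_{7}  so sig = (2;(1,1))
  • {3,5,8}:  v_{3} + v_{5} + v_{8} = 0  so sig = (3;())
  • {2,5,8}:  v_{2} + v_{5} + v_{8} = v_{0}  so sig = (3;(1))
  • {4,5,8}:  v_{4} + v_{5} + v_{8} = v_{7}  so sig = (3;(1))
  • {1,2,6,7}:  v_{1} + v_{2} + v_{6} + v_{7} = 0  so sig = (4;())
  • {1,2,4,6}:  v_{1} + v_{2} + v_{4} + v_{6} = v_{3}  so sig = (4;(1))
  • {0,1,6,7}:  v_{0} + v_{1} + v_{6} + v_{7} = v_{5} + v_{8}  so sig = (4;(1,1))

so the primitive-relation signature multiset is
    |P|=2: 3 collections, coeffs (1), (1), (1,1)
    |P|=3: 3 collections, coeffs (), (1), (1)
    |P|=4: 3 collections, coeffs (), (1), (1,1)


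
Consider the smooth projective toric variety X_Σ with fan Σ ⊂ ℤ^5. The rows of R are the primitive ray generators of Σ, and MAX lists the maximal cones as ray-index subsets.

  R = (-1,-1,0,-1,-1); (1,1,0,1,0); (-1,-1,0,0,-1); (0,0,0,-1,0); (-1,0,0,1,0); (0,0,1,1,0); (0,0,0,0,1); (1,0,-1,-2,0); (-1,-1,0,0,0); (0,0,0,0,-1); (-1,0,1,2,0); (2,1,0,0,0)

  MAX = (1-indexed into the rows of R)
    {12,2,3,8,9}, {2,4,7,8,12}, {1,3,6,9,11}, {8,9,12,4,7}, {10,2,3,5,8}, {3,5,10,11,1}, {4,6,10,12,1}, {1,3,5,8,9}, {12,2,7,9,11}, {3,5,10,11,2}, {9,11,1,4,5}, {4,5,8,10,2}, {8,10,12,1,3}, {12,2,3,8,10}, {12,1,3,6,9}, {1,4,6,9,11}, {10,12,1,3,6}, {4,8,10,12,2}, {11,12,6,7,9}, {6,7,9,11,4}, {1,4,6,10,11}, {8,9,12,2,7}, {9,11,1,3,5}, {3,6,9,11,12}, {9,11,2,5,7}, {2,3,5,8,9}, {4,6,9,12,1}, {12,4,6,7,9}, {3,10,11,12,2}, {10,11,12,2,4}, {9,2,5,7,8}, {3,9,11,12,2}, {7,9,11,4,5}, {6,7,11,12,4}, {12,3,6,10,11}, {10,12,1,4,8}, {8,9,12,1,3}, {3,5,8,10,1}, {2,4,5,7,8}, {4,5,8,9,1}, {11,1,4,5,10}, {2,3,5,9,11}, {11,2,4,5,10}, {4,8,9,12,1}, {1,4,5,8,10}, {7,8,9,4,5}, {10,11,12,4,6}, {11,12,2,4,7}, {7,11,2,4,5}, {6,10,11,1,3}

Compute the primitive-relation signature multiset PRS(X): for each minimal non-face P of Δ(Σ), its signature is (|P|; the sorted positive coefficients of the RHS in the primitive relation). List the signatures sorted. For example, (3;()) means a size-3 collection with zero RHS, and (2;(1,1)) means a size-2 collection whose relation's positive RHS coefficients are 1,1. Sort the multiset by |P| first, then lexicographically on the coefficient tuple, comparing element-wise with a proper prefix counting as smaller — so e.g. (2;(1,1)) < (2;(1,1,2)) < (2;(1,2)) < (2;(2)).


Minimal non-faces — 14 found among 12 rays, 50 max cones:

  P={7,10}:  v_{7} + v_{10} = 0  →  sig = (2;())
  P={8,11}:  v_{8} + v_{11} = 0  →  sig = (2;())
  P={1,2}:  v_{1} + v_{2} = v_{10}  →  sig = (2;(1))
  P={3,4}:  v_{3} + v_{4} = v_{1}  →  sig = (2;(1))
  P={3,7}:  v_{3} + v_{7} = v_{9}  →  sig = (2;(1))
  P={5,6}:  v_{5} + v_{6} = v_{11}  →  sig = (2;(1))
  P={5,12}:  v_{5} + v_{12} = v_{2}  →  sig = (2;(1))
  P={9,10}:  v_{9} + v_{10} = v_{3}  →  sig = (2;(1))
  P={1,7}:  v_{1} + v_{7} = v_{4} + v_{9}  →  sig = (2;(1,1))
  P={2,6}:  v_{2} + v_{6} = v_{11} + v_{12}  →  sig = (2;(1,1))
  P={6,8}:  v_{6} + v_{8} = v_{4} + v_{9} + v_{12}  →  sig = (2;(1,1,1))
  P={2,4,9}:  v_{2} + v_{4} + v_{9} = 0  →  sig = (3;())
  P={1,11,12}:  v_{1} + v_{11} + v_{12} = v_{6} + v_{10}  →  sig = (3;(1,1))
  P={4,9,11,12}:  v_{4} + v_{9} + v_{11} + v_{12} = v_{6}  →  sig = (4;(1))

Sorted signature multiset PRS(X):
{ (2;()) ×2,  (2;(1)) ×6,  (2;(1,1)) ×2,  (2;(1,1,1)),  (3;()),  (3;(1,1)),  (4;(1)) }


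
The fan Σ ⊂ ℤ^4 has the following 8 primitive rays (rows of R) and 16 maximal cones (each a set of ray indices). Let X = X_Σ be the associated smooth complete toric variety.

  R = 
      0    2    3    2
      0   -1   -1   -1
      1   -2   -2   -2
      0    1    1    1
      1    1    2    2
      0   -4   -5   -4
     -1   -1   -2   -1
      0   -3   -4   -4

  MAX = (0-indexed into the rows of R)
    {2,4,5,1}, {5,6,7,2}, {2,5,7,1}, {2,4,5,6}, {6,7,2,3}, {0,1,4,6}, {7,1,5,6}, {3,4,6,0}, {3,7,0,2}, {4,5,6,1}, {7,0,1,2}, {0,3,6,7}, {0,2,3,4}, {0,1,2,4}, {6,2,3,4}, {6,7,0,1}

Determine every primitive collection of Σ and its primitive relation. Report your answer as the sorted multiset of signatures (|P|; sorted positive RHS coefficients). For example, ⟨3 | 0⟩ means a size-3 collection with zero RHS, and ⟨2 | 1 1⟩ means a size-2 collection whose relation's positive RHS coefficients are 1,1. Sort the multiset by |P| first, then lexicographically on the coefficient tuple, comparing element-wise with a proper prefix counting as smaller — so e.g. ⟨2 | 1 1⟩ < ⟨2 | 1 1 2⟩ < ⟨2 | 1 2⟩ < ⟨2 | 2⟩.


|primitive collections| = 6. Relations:

  P={1,3}:  v_{1} + v_{3} = 0  →  sig = ⟨2 | 0⟩
  P={4,7}:  v_{4} + v_{7} = v_{2}  →  sig = ⟨2 | 1⟩
  P={3,5}:  v_{3} + v_{5} = v_{2} + v_{6}  →  sig = ⟨2 | 1 1⟩
  P={0,5}:  v_{0} + v_{5} = 2·v_{1}  →  sig = ⟨2 | 2⟩
  P={0,2,6}:  v_{0} + v_{2} + v_{6} = v_{1}  →  sig = ⟨3 | 1⟩
  P={1,2,6}:  v_{1} + v_{2} + v_{6} = v_{5}  →  sig = ⟨3 | 1⟩

Sorted signature multiset PRS(X):
{ ⟨2 | 0⟩,  ⟨2 | 1⟩,  ⟨2 | 1 1⟩,  ⟨2 | 2⟩,  ⟨3 | 1⟩ ×2 }


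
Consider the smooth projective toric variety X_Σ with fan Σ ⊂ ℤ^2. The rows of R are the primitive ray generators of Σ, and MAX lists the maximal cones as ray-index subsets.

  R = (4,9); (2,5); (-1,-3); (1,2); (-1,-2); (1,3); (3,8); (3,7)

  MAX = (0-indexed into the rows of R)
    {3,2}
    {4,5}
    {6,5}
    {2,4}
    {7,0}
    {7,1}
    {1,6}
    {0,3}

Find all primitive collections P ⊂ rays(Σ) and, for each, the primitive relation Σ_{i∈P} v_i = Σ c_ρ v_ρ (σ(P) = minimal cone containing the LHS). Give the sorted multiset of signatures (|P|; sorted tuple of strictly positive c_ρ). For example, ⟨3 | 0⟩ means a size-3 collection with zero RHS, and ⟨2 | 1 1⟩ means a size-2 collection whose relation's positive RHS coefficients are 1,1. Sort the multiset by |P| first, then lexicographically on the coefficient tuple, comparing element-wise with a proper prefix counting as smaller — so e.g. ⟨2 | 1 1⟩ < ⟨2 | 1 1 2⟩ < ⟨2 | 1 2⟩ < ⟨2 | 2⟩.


Primitive collections (20):

  {2,5}:  v_{2} + v_{5} = 0  ⇒ sig = ⟨2 | 0⟩
  {3,4}:  v_{3} + v_{4} = 0  ⇒ sig = ⟨2 | 0⟩
  {0,4}:  v_{0} + v_{4} = v_{7}  ⇒ sig = ⟨2 | 1⟩
  {1,2}:  v_{1} + v_{2} = v_{3}  ⇒ sig = ⟨2 | 1⟩
  {1,3}:  v_{1} + v_{3} = v_{7}  ⇒ sig = ⟨2 | 1⟩
  {1,4}:  v_{1} + v_{4} = v_{5}  ⇒ sig = ⟨2 | 1⟩
  {1,5}:  v_{1} + v_{5} = v_{6}  ⇒ sig = ⟨2 | 1⟩
  {2,6}:  v_{2} + v_{6} = v_{1}  ⇒ sig = ⟨2 | 1⟩
  {3,5}:  v_{3} + v_{5} = v_{1}  ⇒ sig = ⟨2 | 1⟩
  {3,7}:  v_{3} + v_{7} = v_{0}  ⇒ sig = ⟨2 | 1⟩
  {4,7}:  v_{4} + v_{7} = v_{1}  ⇒ sig = ⟨2 | 1⟩
  {0,5}:  v_{0} + v_{5} = v_{1} + v_{7}  ⇒ sig = ⟨2 | 1 1⟩
  {0,6}:  v_{0} + v_{6} = 2·v_{1} + v_{7}  ⇒ sig = ⟨2 | 1 2⟩
  {0,1}:  v_{0} + v_{1} = 2·v_{7}  ⇒ sig = ⟨2 | 2⟩
  {2,7}:  v_{2} + v_{7} = 2·v_{3}  ⇒ sig = ⟨2 | 2⟩
  {3,6}:  v_{3} + v_{6} = 2·v_{1}  ⇒ sig = ⟨2 | 2⟩
  {4,6}:  v_{4} + v_{6} = 2·v_{5}  ⇒ sig = ⟨2 | 2⟩
  {5,7}:  v_{5} + v_{7} = 2·v_{1}  ⇒ sig = ⟨2 | 2⟩
  {0,2}:  v_{0} + v_{2} = 3·v_{3}  ⇒ sig = ⟨2 | 3⟩
  {6,7}:  v_{6} + v_{7} = 3·v_{1}  ⇒ sig = ⟨2 | 3⟩

Signatures (|P|; sorted positive RHS coefficients), sorted:
    |P|=2: 20 collections, coeffs (), (), (1), (1), (1), (1), (1), (1), (1), (1), (1), (1,1), (1,2), (2), (2), (2), (2), (2), (3), (3)


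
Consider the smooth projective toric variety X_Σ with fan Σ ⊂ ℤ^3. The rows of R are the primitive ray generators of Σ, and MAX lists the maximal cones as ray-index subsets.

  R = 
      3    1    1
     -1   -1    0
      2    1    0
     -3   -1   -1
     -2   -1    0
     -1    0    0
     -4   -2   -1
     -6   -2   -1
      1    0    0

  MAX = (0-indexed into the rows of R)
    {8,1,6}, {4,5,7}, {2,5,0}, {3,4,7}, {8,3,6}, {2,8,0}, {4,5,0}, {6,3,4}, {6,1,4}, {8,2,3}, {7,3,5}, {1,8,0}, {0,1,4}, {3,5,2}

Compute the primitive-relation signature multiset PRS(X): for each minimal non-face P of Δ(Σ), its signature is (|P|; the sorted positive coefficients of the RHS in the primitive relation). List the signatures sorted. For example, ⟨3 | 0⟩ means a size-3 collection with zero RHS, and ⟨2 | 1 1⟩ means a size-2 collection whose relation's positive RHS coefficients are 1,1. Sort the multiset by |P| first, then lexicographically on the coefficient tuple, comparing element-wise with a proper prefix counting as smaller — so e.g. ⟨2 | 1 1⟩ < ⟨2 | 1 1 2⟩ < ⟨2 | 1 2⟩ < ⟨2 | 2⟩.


16 minimal non-faces of Δ(Σ) (on 9 rays):

  P={0,3}:  v_{0} + v_{3} = 0  ⟹  sig = ⟨2 | 0⟩
  P={2,4}:  v_{2} + v_{4} = 0  ⟹  sig = ⟨2 | 0⟩
  P={5,8}:  v_{5} + v_{8} = 0  ⟹  sig = ⟨2 | 0⟩
  P={0,6}:  v_{0} + v_{6} = v_{1}  ⟹  sig = ⟨2 | 1⟩
  P={1,2}:  v_{1} + v_{2} = v_{8}  ⟹  sig = ⟨2 | 1⟩
  P={1,3}:  v_{1} + v_{3} = v_{6}  ⟹  sig = ⟨2 | 1⟩
  P={1,5}:  v_{1} + v_{5} = v_{4}  ⟹  sig = ⟨2 | 1⟩
  P={4,8}:  v_{4} + v_{8} = v_{1}  ⟹  sig = ⟨2 | 1⟩
  P={0,7}:  v_{0} + v_{7} = v_{4} + v_{5}  ⟹  sig = ⟨2 | 1 1⟩
  P={2,6}:  v_{2} + v_{6} = v_{3} + v_{8}  ⟹  sig = ⟨2 | 1 1⟩
  P={2,7}:  v_{2} + v_{7} = v_{3} + v_{5}  ⟹  sig = ⟨2 | 1 1⟩
  P={5,6}:  v_{5} + v_{6} = v_{3} + v_{4}  ⟹  sig = ⟨2 | 1 1⟩
  P={7,8}:  v_{7} + v_{8} = v_{3} + v_{4}  ⟹  sig = ⟨2 | 1 1⟩
  P={1,7}:  v_{1} + v_{7} = v_{3} + 2·v_{4}  ⟹  sig = ⟨2 | 1 2⟩
  P={6,7}:  v_{6} + v_{7} = 2·v_{3} + 2·v_{4}  ⟹  sig = ⟨2 | 2 2⟩
  P={3,4,5}:  v_{3} + v_{4} + v_{5} = v_{7}  ⟹  sig = ⟨3 | 1⟩

so the primitive-relation signature multiset is
    ⟨2 | 0⟩
    ⟨2 | 0⟩
    ⟨2 | 0⟩
    ⟨2 | 1⟩
    ⟨2 | 1⟩
    ⟨2 | 1⟩
    ⟨2 | 1⟩
    ⟨2 | 1⟩
    ⟨2 | 1 1⟩
    ⟨2 | 1 1⟩
    ⟨2 | 1 1⟩
    ⟨2 | 1 1⟩
    ⟨2 | 1 1⟩
    ⟨2 | 1 2⟩
    ⟨2 | 2 2⟩
    ⟨3 | 1⟩
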